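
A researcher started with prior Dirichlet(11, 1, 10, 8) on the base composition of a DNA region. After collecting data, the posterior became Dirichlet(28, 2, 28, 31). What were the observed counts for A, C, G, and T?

counts (17, 1, 18, 23)

For a Dirichlet(α) prior with multinomial counts c, the posterior is Dirichlet(α + c) componentwise.
Counts are posterior − prior componentwise: 28−11=17, 2−1=1, 28−10=18, 31−8=23.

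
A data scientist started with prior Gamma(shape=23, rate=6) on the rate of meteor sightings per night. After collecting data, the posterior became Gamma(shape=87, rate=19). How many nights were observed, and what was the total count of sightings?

A Gamma(α, β) prior (rate parametrization) on a Poisson rate with n observations summing to S gives posterior Gamma(α+S, β+n).
Matching: Σxᵢ = 87 − 23 = 64 and n = 19 − 6 = 13.

n = 13 nights with total 64 sightings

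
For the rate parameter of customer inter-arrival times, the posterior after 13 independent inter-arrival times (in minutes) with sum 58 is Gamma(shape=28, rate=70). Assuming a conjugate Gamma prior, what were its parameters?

Gamma(shape=15, rate=12)

For an exponential likelihood with a Gamma(α, β) prior on the rate, n observations with total T give posterior Gamma(α+n, β+T).
So α = 28 − 13 = 15 and β = 70 − 58 = 12.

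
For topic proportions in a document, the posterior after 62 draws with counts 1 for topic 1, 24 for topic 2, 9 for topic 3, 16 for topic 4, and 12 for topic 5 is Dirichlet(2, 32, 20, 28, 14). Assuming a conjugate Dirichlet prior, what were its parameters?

Dirichlet(1, 8, 11, 12, 2)

For a Dirichlet(α) prior with multinomial counts c, the posterior is Dirichlet(α + c) componentwise.
Subtract each count from the matching posterior parameter: 2−1=1, 32−24=8, 20−9=11, 28−16=12, 14−12=2.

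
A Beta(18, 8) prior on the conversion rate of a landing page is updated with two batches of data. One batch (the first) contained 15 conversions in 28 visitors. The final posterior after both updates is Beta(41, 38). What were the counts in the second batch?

8 conversions and 17 bounces

Sequential conjugate updates are equivalent to a single update on the pooled data, so total successes = posterior α − prior α and total failures = posterior β − prior β.
Total across both batches: 41−18=23 conversions, 38−8=30 bounces.
Subtract the first batch: 23−15=8 conversions and 30−13=17 bounces.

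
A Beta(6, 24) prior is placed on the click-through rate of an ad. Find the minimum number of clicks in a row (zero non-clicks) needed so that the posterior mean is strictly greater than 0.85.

After k clicks and 0 non-clicks the posterior is Beta(6+k, 24), with mean (6+k)/(6+24+k).
Set (6+k)/(30+k) > 0.85 and solve: k > (0.85·30 − 6)/(1 − 0.85) = 130.000.
The smallest integer exceeding 130.000 is 131.

k = 131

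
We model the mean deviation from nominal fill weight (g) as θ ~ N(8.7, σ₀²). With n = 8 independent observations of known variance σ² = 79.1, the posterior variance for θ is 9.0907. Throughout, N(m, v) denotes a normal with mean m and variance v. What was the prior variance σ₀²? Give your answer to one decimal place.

σ₀² = 112.8

For the Normal–Normal model with known σ², precisions add: τ_n = τ₀ + n/σ².
So 1/σ₀² = 1/9.0907 − 8/79.1 = 0.110003 − 0.101138 = 0.008865.
Hence σ₀² = 1/0.008865 ≈ 112.8.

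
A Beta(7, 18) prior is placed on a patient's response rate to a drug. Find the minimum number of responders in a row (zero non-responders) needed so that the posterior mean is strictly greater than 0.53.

k = 14

After k responders and 0 non-responders the posterior is Beta(7+k, 18), with mean (7+k)/(7+18+k).
Set (7+k)/(25+k) > 0.53 and solve: k > (0.53·25 − 7)/(1 − 0.53) = 13.298.
The smallest integer exceeding 13.298 is 14.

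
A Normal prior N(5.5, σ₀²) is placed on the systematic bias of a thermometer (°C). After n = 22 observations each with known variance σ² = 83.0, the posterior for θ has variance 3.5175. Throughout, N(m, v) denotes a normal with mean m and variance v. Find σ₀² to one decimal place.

σ₀² = 52.0

Posterior precision equals prior precision plus data precision: 1/σ_n² = 1/σ₀² + n/σ².
So 1/σ₀² = 1/3.5175 − 22/83.0 = 0.284293 − 0.265060 = 0.019233.
Hence σ₀² = 1/0.019233 ≈ 52.0.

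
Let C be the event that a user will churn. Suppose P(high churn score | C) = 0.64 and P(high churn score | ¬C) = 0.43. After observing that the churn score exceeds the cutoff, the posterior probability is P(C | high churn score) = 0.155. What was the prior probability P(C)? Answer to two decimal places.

In odds form, posterior odds = prior odds × likelihood ratio, so prior odds = posterior odds ÷ LR.
Posterior odds = 0.155/(1−0.155) = 0.1834. LR = 0.64/0.43 = 1.4884.
Prior odds = 0.1834/1.4884 = 0.1232, so P(C) = 0.1232/(1+0.1232) ≈ 0.11.

P(C) = 0.11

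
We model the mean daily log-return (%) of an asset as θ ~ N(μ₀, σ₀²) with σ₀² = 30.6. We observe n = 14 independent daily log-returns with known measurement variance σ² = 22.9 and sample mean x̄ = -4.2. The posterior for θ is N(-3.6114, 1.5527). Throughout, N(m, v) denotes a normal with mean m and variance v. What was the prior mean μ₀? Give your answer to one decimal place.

μ₀ = 7.4

The posterior mean is a precision-weighted average: μ_n = (τ₀μ₀ + τ_data·x̄)/(τ₀+τ_data), with τ₀=1/σ₀² and τ_data=n/σ².
Here τ₀ = 1/30.6 = 0.032680 and τ_data = 14/22.9 = 0.611354, so τ_n = 0.644034.
Rearranging for μ₀: μ₀ = (μ_n·τ_n − τ_data·x̄)/τ₀ = (-3.6114·0.644034 − 0.611354·-4.2) / 0.032680 = 0.241822/0.032680 ≈ 7.4.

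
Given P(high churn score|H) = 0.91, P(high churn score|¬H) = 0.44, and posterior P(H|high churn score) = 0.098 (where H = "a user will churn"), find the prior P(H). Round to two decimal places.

P(H) = 0.05

In odds form, posterior odds = prior odds × likelihood ratio, so prior odds = posterior odds ÷ LR.
Posterior odds = 0.098/(1−0.098) = 0.1086. LR = 0.91/0.44 = 2.0682.
Prior odds = 0.1086/2.0682 = 0.0525, so P(H) = 0.0525/(1+0.0525) ≈ 0.05.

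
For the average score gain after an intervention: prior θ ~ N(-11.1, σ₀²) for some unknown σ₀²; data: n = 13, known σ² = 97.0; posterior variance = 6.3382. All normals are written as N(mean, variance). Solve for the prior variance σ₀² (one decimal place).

σ₀² = 42.1

Posterior precision equals prior precision plus data precision: 1/σ_n² = 1/σ₀² + n/σ².
So 1/σ₀² = 1/6.3382 − 13/97.0 = 0.157774 − 0.134021 = 0.023753.
Hence σ₀² = 1/0.023753 ≈ 42.1.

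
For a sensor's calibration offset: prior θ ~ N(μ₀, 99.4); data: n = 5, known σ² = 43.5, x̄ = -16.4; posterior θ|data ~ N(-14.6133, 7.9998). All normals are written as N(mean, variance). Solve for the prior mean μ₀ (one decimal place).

μ₀ = 5.8

The posterior mean is a precision-weighted average: μ_n = (τ₀μ₀ + τ_data·x̄)/(τ₀+τ_data), with τ₀=1/σ₀² and τ_data=n/σ².
Here τ₀ = 1/99.4 = 0.010060 and τ_data = 5/43.5 = 0.114943, so τ_n = 0.125003.
Rearranging for μ₀: μ₀ = (μ_n·τ_n − τ_data·x̄)/τ₀ = (-14.6133·0.125003 − 0.114943·-16.4) / 0.010060 = 0.058359/0.010060 ≈ 5.8.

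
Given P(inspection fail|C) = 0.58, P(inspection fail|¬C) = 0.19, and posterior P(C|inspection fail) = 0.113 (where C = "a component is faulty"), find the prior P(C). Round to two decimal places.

P(C) = 0.04

Bayes' rule in odds form gives O(C|E) = O(C)·[P(E|C)/P(E|¬C)], hence O(C) = O(C|E)/LR.
Posterior odds = 0.113/(1−0.113) = 0.1274. LR = 0.58/0.19 = 3.0526.
Prior odds = 0.1274/3.0526 = 0.0417, so P(C) = 0.0417/(1+0.0417) ≈ 0.04.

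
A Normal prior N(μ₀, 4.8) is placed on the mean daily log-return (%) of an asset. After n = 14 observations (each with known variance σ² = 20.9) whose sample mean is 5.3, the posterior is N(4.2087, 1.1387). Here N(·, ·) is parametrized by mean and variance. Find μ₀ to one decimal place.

The posterior mean is a precision-weighted average: μ_n = (τ₀μ₀ + τ_data·x̄)/(τ₀+τ_data), with τ₀=1/σ₀² and τ_data=n/σ².
Here τ₀ = 1/4.8 = 0.208333 and τ_data = 14/20.9 = 0.669856, so τ_n = 0.878189.
Rearranging for μ₀: μ₀ = (μ_n·τ_n − τ_data·x̄)/τ₀ = (4.2087·0.878189 − 0.669856·5.3) / 0.208333 = 0.145797/0.208333 ≈ 0.7.

μ₀ = 0.7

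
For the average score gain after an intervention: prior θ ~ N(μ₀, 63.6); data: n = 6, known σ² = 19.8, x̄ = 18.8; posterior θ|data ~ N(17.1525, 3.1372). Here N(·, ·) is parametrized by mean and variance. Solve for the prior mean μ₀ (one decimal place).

μ₀ = -14.6

With known observation variance, the Normal–Normal posterior has precision τ_n = τ₀ + n/σ² and mean μ_n = (τ₀μ₀ + (n/σ²)x̄)/τ_n.
Here τ₀ = 1/63.6 = 0.015723 and τ_data = 6/19.8 = 0.303030, so τ_n = 0.318753.
Rearranging for μ₀: μ₀ = (μ_n·τ_n − τ_data·x̄)/τ₀ = (17.1525·0.318753 − 0.303030·18.8) / 0.015723 = -0.229553/0.015723 ≈ -14.6.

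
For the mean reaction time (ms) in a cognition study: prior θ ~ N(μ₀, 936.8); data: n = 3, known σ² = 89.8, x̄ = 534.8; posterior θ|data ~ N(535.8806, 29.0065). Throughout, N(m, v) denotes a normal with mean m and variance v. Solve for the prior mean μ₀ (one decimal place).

With known observation variance, the Normal–Normal posterior has precision τ_n = τ₀ + n/σ² and mean μ_n = (τ₀μ₀ + (n/σ²)x̄)/τ_n.
Here τ₀ = 1/936.8 = 0.001067 and τ_data = 3/89.8 = 0.033408, so τ_n = 0.034475.
Rearranging for μ₀: μ₀ = (μ_n·τ_n − τ_data·x̄)/τ₀ = (535.8806·0.034475 − 0.033408·534.8) / 0.001067 = 0.607885/0.001067 ≈ 569.7.

μ₀ = 569.7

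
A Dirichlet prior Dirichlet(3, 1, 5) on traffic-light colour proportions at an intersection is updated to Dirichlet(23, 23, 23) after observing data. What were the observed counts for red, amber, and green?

For a Dirichlet(α) prior with multinomial counts c, the posterior is Dirichlet(α + c) componentwise.
Counts are posterior − prior componentwise: 23−3=20, 23−1=22, 23−5=18.

counts (20, 22, 18)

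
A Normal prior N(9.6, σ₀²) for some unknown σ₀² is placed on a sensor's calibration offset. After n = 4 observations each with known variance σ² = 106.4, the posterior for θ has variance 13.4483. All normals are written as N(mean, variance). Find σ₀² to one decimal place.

σ₀² = 27.2

For the Normal–Normal model with known σ², precisions add: τ_n = τ₀ + n/σ².
So 1/σ₀² = 1/13.4483 − 4/106.4 = 0.074359 − 0.037594 = 0.036765.
Hence σ₀² = 1/0.036765 ≈ 27.2.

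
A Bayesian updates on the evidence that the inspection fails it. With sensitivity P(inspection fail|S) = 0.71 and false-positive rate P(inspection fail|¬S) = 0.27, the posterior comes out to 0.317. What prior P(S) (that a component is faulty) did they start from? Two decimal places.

P(S) = 0.15

In odds form, posterior odds = prior odds × likelihood ratio, so prior odds = posterior odds ÷ LR.
Posterior odds = 0.317/(1−0.317) = 0.4641. LR = 0.71/0.27 = 2.6296.
Prior odds = 0.4641/2.6296 = 0.1765, so P(S) = 0.1765/(1+0.1765) ≈ 0.15.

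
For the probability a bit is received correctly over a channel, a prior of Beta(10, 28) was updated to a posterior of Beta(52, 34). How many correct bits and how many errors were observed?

Beta is conjugate to the binomial likelihood: posterior = Beta(α+s, β+f).
Match parameters: s=52−10=42, f=34−28=6.

42 correct bits and 6 errors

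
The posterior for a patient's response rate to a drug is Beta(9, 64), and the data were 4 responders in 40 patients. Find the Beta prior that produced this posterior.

Beta(5, 28)

Beta is conjugate to the binomial likelihood: posterior = Beta(a+s, b+f).
Subtract the data counts: 9−4=5, 64−36=28.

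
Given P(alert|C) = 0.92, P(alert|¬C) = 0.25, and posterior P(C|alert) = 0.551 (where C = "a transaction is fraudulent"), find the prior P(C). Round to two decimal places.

P(C) = 0.25

Bayes' rule in odds form gives O(C|E) = O(C)·[P(E|C)/P(E|¬C)], hence O(C) = O(C|E)/LR.
Posterior odds = 0.551/(1−0.551) = 1.2272. LR = 0.92/0.25 = 3.6800.
Prior odds = 1.2272/3.6800 = 0.3335, so P(C) = 0.3335/(1+0.3335) ≈ 0.25.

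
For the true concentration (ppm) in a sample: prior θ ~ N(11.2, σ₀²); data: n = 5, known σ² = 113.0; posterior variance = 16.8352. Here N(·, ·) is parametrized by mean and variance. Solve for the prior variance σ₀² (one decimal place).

For the Normal–Normal model with known σ², precisions add: τ_n = τ₀ + n/σ².
So 1/σ₀² = 1/16.8352 − 5/113.0 = 0.059399 − 0.044248 = 0.015151.
Hence σ₀² = 1/0.015151 ≈ 66.0.

σ₀² = 66.0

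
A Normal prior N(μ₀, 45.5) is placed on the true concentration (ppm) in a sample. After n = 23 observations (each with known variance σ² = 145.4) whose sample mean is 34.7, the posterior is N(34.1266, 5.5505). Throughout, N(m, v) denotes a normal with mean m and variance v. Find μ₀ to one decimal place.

With known observation variance, the Normal–Normal posterior has precision τ_n = τ₀ + n/σ² and mean μ_n = (τ₀μ₀ + (n/σ²)x̄)/τ_n.
Here τ₀ = 1/45.5 = 0.021978 and τ_data = 23/145.4 = 0.158184, so τ_n = 0.180162.
Rearranging for μ₀: μ₀ = (μ_n·τ_n − τ_data·x̄)/τ₀ = (34.1266·0.180162 − 0.158184·34.7) / 0.021978 = 0.659332/0.021978 ≈ 30.0.

μ₀ = 30.0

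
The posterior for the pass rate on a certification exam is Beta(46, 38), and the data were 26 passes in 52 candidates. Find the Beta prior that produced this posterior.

Beta(20, 12)

A Beta(a, b) prior with s successes and f failures in binomial data gives a Beta(a+s, b+f) posterior.
So a = 46 − 26 = 20 and b = 38 − 26 = 12.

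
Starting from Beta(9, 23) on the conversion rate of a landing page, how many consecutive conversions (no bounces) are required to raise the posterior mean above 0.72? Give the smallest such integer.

k = 51

After k conversions and 0 bounces the posterior is Beta(9+k, 23), with mean (9+k)/(9+23+k).
Set (9+k)/(32+k) > 0.72 and solve: k > (0.72·32 − 9)/(1 − 0.72) = 50.143.
The smallest integer exceeding 50.143 is 51, and checking k=51: (60)/(83) = 0.7229 > 0.72.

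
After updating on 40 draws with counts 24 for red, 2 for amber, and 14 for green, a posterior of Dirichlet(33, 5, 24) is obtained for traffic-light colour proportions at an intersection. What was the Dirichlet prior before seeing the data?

Dirichlet(9, 3, 10)

For a Dirichlet(α) prior with multinomial counts c, the posterior is Dirichlet(α + c) componentwise.
Subtract each count from the matching posterior parameter: 33−24=9, 5−2=3, 24−14=10.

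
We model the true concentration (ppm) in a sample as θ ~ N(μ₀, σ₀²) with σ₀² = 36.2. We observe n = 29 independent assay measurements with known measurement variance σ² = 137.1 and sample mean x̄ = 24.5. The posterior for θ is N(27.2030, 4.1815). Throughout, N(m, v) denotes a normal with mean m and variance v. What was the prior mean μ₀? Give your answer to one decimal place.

The posterior mean is a precision-weighted average: μ_n = (τ₀μ₀ + τ_data·x̄)/(τ₀+τ_data), with τ₀=1/σ₀² and τ_data=n/σ².
Here τ₀ = 1/36.2 = 0.027624 and τ_data = 29/137.1 = 0.211524, so τ_n = 0.239148.
Rearranging for μ₀: μ₀ = (μ_n·τ_n − τ_data·x̄)/τ₀ = (27.2030·0.239148 − 0.211524·24.5) / 0.027624 = 1.323205/0.027624 ≈ 47.9.

μ₀ = 47.9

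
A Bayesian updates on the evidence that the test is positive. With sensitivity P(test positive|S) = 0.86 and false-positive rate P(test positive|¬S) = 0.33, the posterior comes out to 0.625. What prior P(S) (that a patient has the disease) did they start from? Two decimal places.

Bayes' rule in odds form gives O(S|E) = O(S)·[P(E|S)/P(E|¬S)], hence O(S) = O(S|E)/LR.
Posterior odds = 0.625/(1−0.625) = 1.6667. LR = 0.86/0.33 = 2.6061.
Prior odds = 1.6667/2.6061 = 0.6395, so P(S) = 0.6395/(1+0.6395) ≈ 0.39.

P(S) = 0.39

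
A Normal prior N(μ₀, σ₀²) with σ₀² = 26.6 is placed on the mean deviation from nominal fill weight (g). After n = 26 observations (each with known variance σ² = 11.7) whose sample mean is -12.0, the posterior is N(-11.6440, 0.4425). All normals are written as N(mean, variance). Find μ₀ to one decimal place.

μ₀ = 9.4

With known observation variance, the Normal–Normal posterior has precision τ_n = τ₀ + n/σ² and mean μ_n = (τ₀μ₀ + (n/σ²)x̄)/τ_n.
Here τ₀ = 1/26.6 = 0.037594 and τ_data = 26/11.7 = 2.222222, so τ_n = 2.259816.
Rearranging for μ₀: μ₀ = (μ_n·τ_n − τ_data·x̄)/τ₀ = (-11.6440·2.259816 − 2.222222·-12.0) / 0.037594 = 0.353366/0.037594 ≈ 9.4.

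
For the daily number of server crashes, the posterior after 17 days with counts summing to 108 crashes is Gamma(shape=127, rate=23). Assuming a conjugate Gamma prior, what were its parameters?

A Gamma(α, β) prior (rate parametrization) on a Poisson rate with n observations summing to S gives posterior Gamma(α+S, β+n).
So α = 127 − 108 = 19 and β = 23 − 17 = 6.

Gamma(shape=19, rate=6)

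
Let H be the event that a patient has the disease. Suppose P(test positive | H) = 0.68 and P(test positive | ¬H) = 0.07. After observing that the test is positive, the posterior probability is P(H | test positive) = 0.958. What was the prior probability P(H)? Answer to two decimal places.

Bayes' rule in odds form gives O(H|E) = O(H)·[P(E|H)/P(E|¬H)], hence O(H) = O(H|E)/LR.
Posterior odds = 0.958/(1−0.958) = 22.8095. LR = 0.68/0.07 = 9.7143.
Prior odds = 22.8095/9.7143 = 2.3480, so P(H) = 2.3480/(1+2.3480) ≈ 0.70.

P(H) = 0.70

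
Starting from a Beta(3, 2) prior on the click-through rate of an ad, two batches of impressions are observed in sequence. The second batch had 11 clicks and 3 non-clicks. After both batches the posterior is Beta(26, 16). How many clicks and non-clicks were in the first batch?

12 clicks and 11 non-clicks

Sequential conjugate updates are equivalent to a single update on the pooled data, so total successes = posterior α − prior α and total failures = posterior β − prior β.
Total across both batches: 26−3=23 clicks, 16−2=14 non-clicks.
Subtract the second batch: 23−11=12 clicks and 14−3=11 non-clicks.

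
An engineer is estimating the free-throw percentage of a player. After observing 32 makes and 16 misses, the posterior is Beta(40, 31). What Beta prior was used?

Beta(8, 15)

Beta is conjugate to the binomial likelihood: posterior = Beta(a+s, b+f).
So a = 40 − 32 = 8 and b = 31 − 16 = 15.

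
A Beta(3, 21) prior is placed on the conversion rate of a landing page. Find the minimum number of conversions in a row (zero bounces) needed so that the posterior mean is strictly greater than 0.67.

After k conversions and 0 bounces the posterior is Beta(3+k, 21), with mean (3+k)/(3+21+k).
Set (3+k)/(24+k) > 0.67 and solve: k > (0.67·24 − 3)/(1 − 0.67) = 39.636.
The smallest integer exceeding 39.636 is 40, and checking k=40: (43)/(64) = 0.6719 > 0.67.

k = 40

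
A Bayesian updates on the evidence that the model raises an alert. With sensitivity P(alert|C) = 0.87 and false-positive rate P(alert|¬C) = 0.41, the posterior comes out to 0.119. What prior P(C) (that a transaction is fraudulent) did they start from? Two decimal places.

Bayes' rule in odds form gives O(C|E) = O(C)·[P(E|C)/P(E|¬C)], hence O(C) = O(C|E)/LR.
Posterior odds = 0.119/(1−0.119) = 0.1351. LR = 0.87/0.41 = 2.1220.
Prior odds = 0.1351/2.1220 = 0.0637, so P(C) = 0.0637/(1+0.0637) ≈ 0.06.

P(C) = 0.06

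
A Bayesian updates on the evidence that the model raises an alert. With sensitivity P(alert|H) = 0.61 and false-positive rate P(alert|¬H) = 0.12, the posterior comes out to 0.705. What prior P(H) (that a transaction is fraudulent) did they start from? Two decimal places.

Bayes' rule in odds form gives O(H|E) = O(H)·[P(E|H)/P(E|¬H)], hence O(H) = O(H|E)/LR.
Posterior odds = 0.705/(1−0.705) = 2.3898. LR = 0.61/0.12 = 5.0833.
Prior odds = 2.3898/5.0833 = 0.4701, so P(H) = 0.4701/(1+0.4701) ≈ 0.32.

P(H) = 0.32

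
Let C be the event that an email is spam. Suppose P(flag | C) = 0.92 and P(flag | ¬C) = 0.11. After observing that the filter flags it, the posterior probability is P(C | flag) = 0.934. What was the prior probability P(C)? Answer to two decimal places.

In odds form, posterior odds = prior odds × likelihood ratio, so prior odds = posterior odds ÷ LR.
Posterior odds = 0.934/(1−0.934) = 14.1515. LR = 0.92/0.11 = 8.3636.
Prior odds = 14.1515/8.3636 = 1.6920, so P(C) = 1.6920/(1+1.6920) ≈ 0.63.

P(C) = 0.63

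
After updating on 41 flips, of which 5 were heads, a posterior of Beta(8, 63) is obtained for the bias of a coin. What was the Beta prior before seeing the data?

Beta(3, 27)

Beta is conjugate to the binomial likelihood: posterior = Beta(α+s, β+f).
Subtract the data counts: 8−5=3, 63−36=27.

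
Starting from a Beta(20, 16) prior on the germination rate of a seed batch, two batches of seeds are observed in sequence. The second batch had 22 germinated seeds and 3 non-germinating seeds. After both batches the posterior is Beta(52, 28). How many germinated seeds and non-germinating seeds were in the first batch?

10 germinated seeds and 9 non-germinating seeds

Sequential conjugate updates are equivalent to a single update on the pooled data, so total successes = posterior α − prior α and total failures = posterior β − prior β.
Total across both batches: 52−20=32 germinated seeds, 28−16=12 non-germinating seeds.
Subtract the second batch: 32−22=10 germinated seeds and 12−3=9 non-germinating seeds.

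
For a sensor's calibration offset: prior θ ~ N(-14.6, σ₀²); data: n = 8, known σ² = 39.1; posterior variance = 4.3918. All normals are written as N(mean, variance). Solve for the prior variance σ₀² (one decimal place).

σ₀² = 43.3

For the Normal–Normal model with known σ², precisions add: τ_n = τ₀ + n/σ².
So 1/σ₀² = 1/4.3918 − 8/39.1 = 0.227697 − 0.204604 = 0.023093.
Hence σ₀² = 1/0.023093 ≈ 43.3.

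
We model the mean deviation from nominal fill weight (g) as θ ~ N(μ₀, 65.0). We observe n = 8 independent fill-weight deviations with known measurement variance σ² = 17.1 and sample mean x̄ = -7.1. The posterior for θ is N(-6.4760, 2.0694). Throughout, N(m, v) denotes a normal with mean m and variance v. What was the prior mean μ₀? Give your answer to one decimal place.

μ₀ = 12.5

With known observation variance, the Normal–Normal posterior has precision τ_n = τ₀ + n/σ² and mean μ_n = (τ₀μ₀ + (n/σ²)x̄)/τ_n.
Here τ₀ = 1/65.0 = 0.015385 and τ_data = 8/17.1 = 0.467836, so τ_n = 0.483221.
Rearranging for μ₀: μ₀ = (μ_n·τ_n − τ_data·x̄)/τ₀ = (-6.4760·0.483221 − 0.467836·-7.1) / 0.015385 = 0.192296/0.015385 ≈ 12.5.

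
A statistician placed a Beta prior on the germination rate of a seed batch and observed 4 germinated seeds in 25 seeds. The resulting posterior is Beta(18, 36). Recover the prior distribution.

Under Beta–binomial conjugacy the posterior parameters are (α+s, β+f).
So α = 18 − 4 = 14 and β = 36 − 21 = 15.

Beta(14, 15)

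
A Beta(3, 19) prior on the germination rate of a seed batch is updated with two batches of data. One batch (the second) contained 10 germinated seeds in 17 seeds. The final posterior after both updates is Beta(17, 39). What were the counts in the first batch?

4 germinated seeds and 13 non-germinating seeds

Because Beta–binomial updating is additive in the counts, the combined data contributed (α_post−α_prior, β_post−β_prior) successes and failures.
Total across both batches: 17−3=14 germinated seeds, 39−19=20 non-germinating seeds.
Subtract the second batch: 14−10=4 germinated seeds and 20−7=13 non-germinating seeds.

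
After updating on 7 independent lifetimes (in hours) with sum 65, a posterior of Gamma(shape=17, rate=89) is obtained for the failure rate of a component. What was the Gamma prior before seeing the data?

Gamma(shape=10, rate=24)

Gamma–exponential conjugacy: posterior shape = α + n, posterior rate = β + Σtᵢ.
So α = 17 − 7 = 10 and β = 89 − 65 = 24.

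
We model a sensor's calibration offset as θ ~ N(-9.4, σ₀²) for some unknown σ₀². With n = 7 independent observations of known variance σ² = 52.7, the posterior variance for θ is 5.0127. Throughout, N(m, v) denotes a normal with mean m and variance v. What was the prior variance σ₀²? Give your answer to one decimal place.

For the Normal–Normal model with known σ², precisions add: τ_n = τ₀ + n/σ².
So 1/σ₀² = 1/5.0127 − 7/52.7 = 0.199493 − 0.132827 = 0.066666.
Hence σ₀² = 1/0.066666 ≈ 15.0.

σ₀² = 15.0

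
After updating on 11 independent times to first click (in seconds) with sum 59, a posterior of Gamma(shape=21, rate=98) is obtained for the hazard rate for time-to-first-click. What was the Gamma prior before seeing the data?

For an exponential likelihood with a Gamma(α, β) prior on the rate, n observations with total T give posterior Gamma(α+n, β+T).
So α = 21 − 11 = 10 and β = 98 − 59 = 39.

Gamma(shape=10, rate=39)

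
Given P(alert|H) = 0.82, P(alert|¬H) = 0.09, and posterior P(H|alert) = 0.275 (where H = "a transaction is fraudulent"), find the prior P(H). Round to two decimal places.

P(H) = 0.04

Bayes' rule in odds form gives O(H|E) = O(H)·[P(E|H)/P(E|¬H)], hence O(H) = O(H|E)/LR.
Posterior odds = 0.275/(1−0.275) = 0.3793. LR = 0.82/0.09 = 9.1111.
Prior odds = 0.3793/9.1111 = 0.0416, so P(H) = 0.0416/(1+0.0416) ≈ 0.04.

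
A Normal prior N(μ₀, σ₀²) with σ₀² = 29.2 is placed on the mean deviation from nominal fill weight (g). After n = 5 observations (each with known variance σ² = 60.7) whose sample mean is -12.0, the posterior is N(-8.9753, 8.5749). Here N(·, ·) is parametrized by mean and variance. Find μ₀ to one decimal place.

The posterior mean is a precision-weighted average: μ_n = (τ₀μ₀ + τ_data·x̄)/(τ₀+τ_data), with τ₀=1/σ₀² and τ_data=n/σ².
Here τ₀ = 1/29.2 = 0.034247 and τ_data = 5/60.7 = 0.082372, so τ_n = 0.116619.
Rearranging for μ₀: μ₀ = (μ_n·τ_n − τ_data·x̄)/τ₀ = (-8.9753·0.116619 − 0.082372·-12.0) / 0.034247 = -0.058227/0.034247 ≈ -1.7.

μ₀ = -1.7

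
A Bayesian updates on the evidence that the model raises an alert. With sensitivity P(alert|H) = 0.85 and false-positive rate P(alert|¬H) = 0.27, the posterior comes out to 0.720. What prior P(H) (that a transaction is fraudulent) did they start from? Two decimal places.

P(H) = 0.45

Bayes' rule in odds form gives O(H|E) = O(H)·[P(E|H)/P(E|¬H)], hence O(H) = O(H|E)/LR.
Posterior odds = 0.720/(1−0.720) = 2.5714. LR = 0.85/0.27 = 3.1481.
Prior odds = 2.5714/3.1481 = 0.8168, so P(H) = 0.8168/(1+0.8168) ≈ 0.45.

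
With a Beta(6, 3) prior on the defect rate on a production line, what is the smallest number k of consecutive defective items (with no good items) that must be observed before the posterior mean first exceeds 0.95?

k = 52

After k defective items and 0 good items the posterior is Beta(6+k, 3), with mean (6+k)/(6+3+k).
Set (6+k)/(9+k) > 0.95 and solve: k > (0.95·9 − 6)/(1 − 0.95) = 51.000.
The smallest integer exceeding 51.000 is 52.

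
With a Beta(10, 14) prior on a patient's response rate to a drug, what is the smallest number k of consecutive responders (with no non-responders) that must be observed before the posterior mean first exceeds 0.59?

k = 11

After k responders and 0 non-responders the posterior is Beta(10+k, 14), with mean (10+k)/(10+14+k).
Set (10+k)/(24+k) > 0.59 and solve: k > (0.59·24 − 10)/(1 − 0.59) = 10.146.
The smallest integer exceeding 10.146 is 11.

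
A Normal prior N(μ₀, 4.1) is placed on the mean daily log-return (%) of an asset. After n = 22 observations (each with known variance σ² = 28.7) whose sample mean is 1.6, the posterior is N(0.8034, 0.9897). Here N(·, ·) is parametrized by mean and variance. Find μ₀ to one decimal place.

With known observation variance, the Normal–Normal posterior has precision τ_n = τ₀ + n/σ² and mean μ_n = (τ₀μ₀ + (n/σ²)x̄)/τ_n.
Here τ₀ = 1/4.1 = 0.243902 and τ_data = 22/28.7 = 0.766551, so τ_n = 1.010453.
Rearranging for μ₀: μ₀ = (μ_n·τ_n − τ_data·x̄)/τ₀ = (0.8034·1.010453 − 0.766551·1.6) / 0.243902 = -0.414684/0.243902 ≈ -1.7.

μ₀ = -1.7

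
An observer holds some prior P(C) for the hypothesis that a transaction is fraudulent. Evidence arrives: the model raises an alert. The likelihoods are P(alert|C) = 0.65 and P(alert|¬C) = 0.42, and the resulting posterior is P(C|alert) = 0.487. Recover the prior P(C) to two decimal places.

In odds form, posterior odds = prior odds × likelihood ratio, so prior odds = posterior odds ÷ LR.
Posterior odds = 0.487/(1−0.487) = 0.9493. LR = 0.65/0.42 = 1.5476.
Prior odds = 0.9493/1.5476 = 0.6134, so P(C) = 0.6134/(1+0.6134) ≈ 0.38.

P(C) = 0.38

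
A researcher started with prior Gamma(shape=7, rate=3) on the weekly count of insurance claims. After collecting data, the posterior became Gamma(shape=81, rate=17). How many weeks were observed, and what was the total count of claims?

n = 14 weeks with total 74 claims

A Gamma(α, β) prior (rate parametrization) on a Poisson rate with n observations summing to S gives posterior Gamma(α+S, β+n).
Matching: Σxᵢ = 81 − 7 = 74 and n = 17 − 3 = 14.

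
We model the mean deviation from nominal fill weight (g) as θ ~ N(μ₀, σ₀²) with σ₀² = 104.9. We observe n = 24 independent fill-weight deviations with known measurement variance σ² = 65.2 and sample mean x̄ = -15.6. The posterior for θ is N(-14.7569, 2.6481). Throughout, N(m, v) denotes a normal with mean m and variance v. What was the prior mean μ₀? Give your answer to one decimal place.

With known observation variance, the Normal–Normal posterior has precision τ_n = τ₀ + n/σ² and mean μ_n = (τ₀μ₀ + (n/σ²)x̄)/τ_n.
Here τ₀ = 1/104.9 = 0.009533 and τ_data = 24/65.2 = 0.368098, so τ_n = 0.377631.
Rearranging for μ₀: μ₀ = (μ_n·τ_n − τ_data·x̄)/τ₀ = (-14.7569·0.377631 − 0.368098·-15.6) / 0.009533 = 0.169666/0.009533 ≈ 17.8.

μ₀ = 17.8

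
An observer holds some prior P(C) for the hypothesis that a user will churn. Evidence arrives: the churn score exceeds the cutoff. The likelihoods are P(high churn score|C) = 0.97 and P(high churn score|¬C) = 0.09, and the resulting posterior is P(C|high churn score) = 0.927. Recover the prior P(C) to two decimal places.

In odds form, posterior odds = prior odds × likelihood ratio, so prior odds = posterior odds ÷ LR.
Posterior odds = 0.927/(1−0.927) = 12.6986. LR = 0.97/0.09 = 10.7778.
Prior odds = 12.6986/10.7778 = 1.1782, so P(C) = 1.1782/(1+1.1782) ≈ 0.54.

P(C) = 0.54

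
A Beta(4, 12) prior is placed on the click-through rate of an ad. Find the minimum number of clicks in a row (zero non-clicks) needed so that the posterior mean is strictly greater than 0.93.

k = 156

After k clicks and 0 non-clicks the posterior is Beta(4+k, 12), with mean (4+k)/(4+12+k).
Set (4+k)/(16+k) > 0.93 and solve: k > (0.93·16 − 4)/(1 − 0.93) = 155.429.
The smallest integer exceeding 155.429 is 156.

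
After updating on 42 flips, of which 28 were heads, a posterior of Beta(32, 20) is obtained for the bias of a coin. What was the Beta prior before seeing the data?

Beta(4, 6)

A Beta(α, β) prior with s successes and f failures in binomial data gives a Beta(α+s, β+f) posterior.
Subtract the data counts: 32−28=4, 20−14=6.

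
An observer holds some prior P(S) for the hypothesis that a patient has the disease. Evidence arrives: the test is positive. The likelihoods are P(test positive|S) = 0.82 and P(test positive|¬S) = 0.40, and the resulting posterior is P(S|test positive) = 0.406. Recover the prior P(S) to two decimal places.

In odds form, posterior odds = prior odds × likelihood ratio, so prior odds = posterior odds ÷ LR.
Posterior odds = 0.406/(1−0.406) = 0.6835. LR = 0.82/0.40 = 2.0500.
Prior odds = 0.6835/2.0500 = 0.3334, so P(S) = 0.3334/(1+0.3334) ≈ 0.25.

P(S) = 0.25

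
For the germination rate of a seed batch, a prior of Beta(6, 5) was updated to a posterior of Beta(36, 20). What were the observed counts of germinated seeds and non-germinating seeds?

30 germinated seeds and 15 non-germinating seeds

A Beta(a, b) prior with s successes and f failures in binomial data gives a Beta(a+s, b+f) posterior.
Match parameters: s=36−6=30, f=20−5=15.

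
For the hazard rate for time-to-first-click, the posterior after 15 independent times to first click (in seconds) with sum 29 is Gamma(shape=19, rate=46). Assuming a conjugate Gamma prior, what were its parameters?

Gamma–exponential conjugacy: posterior shape = α + n, posterior rate = β + Σtᵢ.
So α = 19 − 15 = 4 and β = 46 − 29 = 17.

Gamma(shape=4, rate=17)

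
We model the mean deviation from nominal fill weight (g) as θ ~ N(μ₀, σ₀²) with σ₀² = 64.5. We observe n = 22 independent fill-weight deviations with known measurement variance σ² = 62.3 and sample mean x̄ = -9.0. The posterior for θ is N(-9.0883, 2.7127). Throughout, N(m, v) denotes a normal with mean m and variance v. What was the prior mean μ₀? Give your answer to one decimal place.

μ₀ = -11.1

With known observation variance, the Normal–Normal posterior has precision τ_n = τ₀ + n/σ² and mean μ_n = (τ₀μ₀ + (n/σ²)x̄)/τ_n.
Here τ₀ = 1/64.5 = 0.015504 and τ_data = 22/62.3 = 0.353130, so τ_n = 0.368634.
Rearranging for μ₀: μ₀ = (μ_n·τ_n − τ_data·x̄)/τ₀ = (-9.0883·0.368634 − 0.353130·-9.0) / 0.015504 = -0.172086/0.015504 ≈ -11.1.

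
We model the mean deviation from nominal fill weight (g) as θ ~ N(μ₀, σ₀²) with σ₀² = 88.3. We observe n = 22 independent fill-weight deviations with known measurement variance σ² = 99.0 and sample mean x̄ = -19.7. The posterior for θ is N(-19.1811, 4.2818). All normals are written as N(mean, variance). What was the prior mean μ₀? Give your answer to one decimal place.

μ₀ = -9.0

The posterior mean is a precision-weighted average: μ_n = (τ₀μ₀ + τ_data·x̄)/(τ₀+τ_data), with τ₀=1/σ₀² and τ_data=n/σ².
Here τ₀ = 1/88.3 = 0.011325 and τ_data = 22/99.0 = 0.222222, so τ_n = 0.233547.
Rearranging for μ₀: μ₀ = (μ_n·τ_n − τ_data·x̄)/τ₀ = (-19.1811·0.233547 − 0.222222·-19.7) / 0.011325 = -0.101915/0.011325 ≈ -9.0.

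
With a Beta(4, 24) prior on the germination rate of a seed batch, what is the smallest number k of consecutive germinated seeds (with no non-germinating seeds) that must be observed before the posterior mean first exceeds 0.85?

k = 133

After k germinated seeds and 0 non-germinating seeds the posterior is Beta(4+k, 24), with mean (4+k)/(4+24+k).
Set (4+k)/(28+k) > 0.85 and solve: k > (0.85·28 − 4)/(1 − 0.85) = 132.000.
The smallest integer exceeding 132.000 is 133.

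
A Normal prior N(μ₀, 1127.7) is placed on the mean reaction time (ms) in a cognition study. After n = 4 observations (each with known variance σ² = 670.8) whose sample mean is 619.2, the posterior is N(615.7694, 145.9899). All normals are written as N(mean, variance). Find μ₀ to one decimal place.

The posterior mean is a precision-weighted average: μ_n = (τ₀μ₀ + τ_data·x̄)/(τ₀+τ_data), with τ₀=1/σ₀² and τ_data=n/σ².
Here τ₀ = 1/1127.7 = 0.000887 and τ_data = 4/670.8 = 0.005963, so τ_n = 0.006850.
Rearranging for μ₀: μ₀ = (μ_n·τ_n − τ_data·x̄)/τ₀ = (615.7694·0.006850 − 0.005963·619.2) / 0.000887 = 0.525731/0.000887 ≈ 592.7.

μ₀ = 592.7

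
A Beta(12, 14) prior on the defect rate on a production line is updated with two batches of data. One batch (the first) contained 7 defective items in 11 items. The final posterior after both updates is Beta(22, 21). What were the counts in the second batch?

Sequential conjugate updates are equivalent to a single update on the pooled data, so total successes = posterior α − prior α and total failures = posterior β − prior β.
Total across both batches: 22−12=10 defective items, 21−14=7 good items.
Subtract the first batch: 10−7=3 defective items and 7−4=3 good items.

3 defective items and 3 good items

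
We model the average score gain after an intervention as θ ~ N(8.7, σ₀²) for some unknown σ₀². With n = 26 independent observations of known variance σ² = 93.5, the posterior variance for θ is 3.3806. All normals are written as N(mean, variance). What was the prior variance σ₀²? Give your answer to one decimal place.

For the Normal–Normal model with known σ², precisions add: τ_n = τ₀ + n/σ².
So 1/σ₀² = 1/3.3806 − 26/93.5 = 0.295805 − 0.278075 = 0.017730.
Hence σ₀² = 1/0.017730 ≈ 56.4.

σ₀² = 56.4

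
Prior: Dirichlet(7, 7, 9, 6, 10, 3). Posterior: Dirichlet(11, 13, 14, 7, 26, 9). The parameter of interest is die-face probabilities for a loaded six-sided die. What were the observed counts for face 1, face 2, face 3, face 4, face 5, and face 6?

For a Dirichlet(α) prior with multinomial counts c, the posterior is Dirichlet(α + c) componentwise.
Counts are posterior − prior componentwise: 11−7=4, 13−7=6, 14−9=5, 7−6=1, 26−10=16, 9−3=6.

counts (4, 6, 5, 1, 16, 6)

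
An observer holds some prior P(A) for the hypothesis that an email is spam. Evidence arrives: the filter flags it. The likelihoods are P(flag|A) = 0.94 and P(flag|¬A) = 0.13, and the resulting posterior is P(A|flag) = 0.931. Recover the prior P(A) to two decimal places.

P(A) = 0.65

In odds form, posterior odds = prior odds × likelihood ratio, so prior odds = posterior odds ÷ LR.
Posterior odds = 0.931/(1−0.931) = 13.4928. LR = 0.94/0.13 = 7.2308.
Prior odds = 13.4928/7.2308 = 1.8660, so P(A) = 1.8660/(1+1.8660) ≈ 0.65.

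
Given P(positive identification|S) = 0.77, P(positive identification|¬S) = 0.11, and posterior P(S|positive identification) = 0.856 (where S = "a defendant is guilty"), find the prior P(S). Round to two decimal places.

P(S) = 0.46

In odds form, posterior odds = prior odds × likelihood ratio, so prior odds = posterior odds ÷ LR.
Posterior odds = 0.856/(1−0.856) = 5.9444. LR = 0.77/0.11 = 7.0000.
Prior odds = 5.9444/7.0000 = 0.8492, so P(S) = 0.8492/(1+0.8492) ≈ 0.46.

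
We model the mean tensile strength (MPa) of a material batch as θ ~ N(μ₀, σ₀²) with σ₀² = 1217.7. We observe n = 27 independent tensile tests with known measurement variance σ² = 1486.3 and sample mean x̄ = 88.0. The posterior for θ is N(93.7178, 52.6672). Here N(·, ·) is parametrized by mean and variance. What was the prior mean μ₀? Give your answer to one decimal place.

μ₀ = 220.2

With known observation variance, the Normal–Normal posterior has precision τ_n = τ₀ + n/σ² and mean μ_n = (τ₀μ₀ + (n/σ²)x̄)/τ_n.
Here τ₀ = 1/1217.7 = 0.000821 and τ_data = 27/1486.3 = 0.018166, so τ_n = 0.018987.
Rearranging for μ₀: μ₀ = (μ_n·τ_n − τ_data·x̄)/τ₀ = (93.7178·0.018987 − 0.018166·88.0) / 0.000821 = 0.180812/0.000821 ≈ 220.2.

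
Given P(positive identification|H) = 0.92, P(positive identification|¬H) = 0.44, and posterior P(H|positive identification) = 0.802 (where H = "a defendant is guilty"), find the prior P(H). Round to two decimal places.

Bayes' rule in odds form gives O(H|E) = O(H)·[P(E|H)/P(E|¬H)], hence O(H) = O(H|E)/LR.
Posterior odds = 0.802/(1−0.802) = 4.0505. LR = 0.92/0.44 = 2.0909.
Prior odds = 4.0505/2.0909 = 1.9372, so P(H) = 1.9372/(1+1.9372) ≈ 0.66.

P(H) = 0.66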